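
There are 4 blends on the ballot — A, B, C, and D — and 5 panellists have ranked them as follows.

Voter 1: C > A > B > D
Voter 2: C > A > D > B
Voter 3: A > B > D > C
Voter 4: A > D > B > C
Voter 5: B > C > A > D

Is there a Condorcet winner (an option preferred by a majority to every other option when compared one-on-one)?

No

Head-to-head results (5 voters total):
A vs B: A wins 4–1.
A vs C: C wins 3–2.
A vs D: A wins 5–0.
B vs C: B wins 3–2.
B vs D: B wins 3–2.
C vs D: C wins 3–2.
No candidate beats all others: A beats B beats C beats A, a majority cycle.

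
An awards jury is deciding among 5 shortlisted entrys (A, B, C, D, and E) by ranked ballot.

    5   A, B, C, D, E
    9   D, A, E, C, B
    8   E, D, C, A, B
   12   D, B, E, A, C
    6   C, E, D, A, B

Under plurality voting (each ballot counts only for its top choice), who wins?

First-place vote totals:
  A: 5
  B: 0
  C: 6
  D: 21
  E: 8
D has the most first-place votes.

D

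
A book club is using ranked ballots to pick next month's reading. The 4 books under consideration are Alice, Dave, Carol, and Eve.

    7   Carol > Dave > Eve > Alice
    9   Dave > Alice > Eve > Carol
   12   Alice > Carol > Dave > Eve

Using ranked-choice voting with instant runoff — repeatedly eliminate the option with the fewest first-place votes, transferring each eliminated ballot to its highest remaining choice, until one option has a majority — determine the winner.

Round 1: Alice 12, Dave 9, Carol 7, Eve 0. Eve has the fewest and is eliminated.
Round 2: Alice 12, Dave 9, Carol 7. Carol has the fewest and is eliminated.
Round 3: Dave 16, Alice 12. Dave has a majority.

Dave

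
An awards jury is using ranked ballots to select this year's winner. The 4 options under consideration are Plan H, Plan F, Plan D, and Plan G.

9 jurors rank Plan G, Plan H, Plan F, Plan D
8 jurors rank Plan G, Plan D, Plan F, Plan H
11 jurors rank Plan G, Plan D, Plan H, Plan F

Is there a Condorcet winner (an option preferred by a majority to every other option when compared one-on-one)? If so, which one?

Plan G

Head-to-head results (28 voters total):
Plan H vs Plan F: Plan H wins 20–8.
Plan H vs Plan D: Plan D wins 19–9.
Plan H vs Plan G: Plan G wins 28–0.
Plan F vs Plan D: Plan D wins 19–9.
Plan F vs Plan G: Plan G wins 28–0.
Plan D vs Plan G: Plan G wins 28–0.
Plan G beats each rival — Plan H (28–0), Plan F (28–0), Plan D (28–0) — so Plan G is the Condorcet winner.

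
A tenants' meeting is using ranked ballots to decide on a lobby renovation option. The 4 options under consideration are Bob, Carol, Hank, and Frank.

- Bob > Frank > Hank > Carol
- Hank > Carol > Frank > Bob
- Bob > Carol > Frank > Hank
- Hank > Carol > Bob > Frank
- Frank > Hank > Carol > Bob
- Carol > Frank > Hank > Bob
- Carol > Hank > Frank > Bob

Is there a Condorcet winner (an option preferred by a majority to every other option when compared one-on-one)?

Head-to-head results (7 voters total):
Bob vs Carol: Carol wins 5–2.
Bob vs Hank: Hank wins 5–2.
Bob vs Frank: Frank wins 4–3.
Carol vs Hank: Hank wins 4–3.
Carol vs Frank: Carol wins 5–2.
Hank vs Frank: Frank wins 4–3.
No candidate beats all others: Carol beats Frank beats Hank beats Carol, a majority cycle.

No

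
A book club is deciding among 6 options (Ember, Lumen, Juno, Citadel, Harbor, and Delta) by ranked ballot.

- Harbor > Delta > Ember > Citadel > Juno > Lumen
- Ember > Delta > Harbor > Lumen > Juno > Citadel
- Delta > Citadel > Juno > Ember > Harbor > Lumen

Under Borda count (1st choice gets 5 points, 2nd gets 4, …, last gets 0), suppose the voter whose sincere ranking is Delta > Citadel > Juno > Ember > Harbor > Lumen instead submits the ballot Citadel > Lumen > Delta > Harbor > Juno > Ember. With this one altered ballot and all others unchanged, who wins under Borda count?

Borda totals with the altered ballot: Ember 8, Lumen 6, Juno 3, Citadel 7, Harbor 10, Delta 11.
The winner is unchanged: still Delta.

Delta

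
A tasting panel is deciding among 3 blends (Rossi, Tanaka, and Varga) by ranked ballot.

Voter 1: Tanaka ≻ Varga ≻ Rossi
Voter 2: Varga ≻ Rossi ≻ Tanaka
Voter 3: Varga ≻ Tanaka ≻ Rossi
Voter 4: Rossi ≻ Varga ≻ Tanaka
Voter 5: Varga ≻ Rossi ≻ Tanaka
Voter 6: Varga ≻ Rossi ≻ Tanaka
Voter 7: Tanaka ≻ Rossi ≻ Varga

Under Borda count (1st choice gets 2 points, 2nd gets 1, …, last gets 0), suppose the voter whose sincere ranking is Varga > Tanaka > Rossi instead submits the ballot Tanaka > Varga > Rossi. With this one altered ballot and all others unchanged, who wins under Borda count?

Varga

Borda totals with the altered ballot: Rossi 6, Tanaka 6, Varga 9.
The winner is unchanged: still Varga.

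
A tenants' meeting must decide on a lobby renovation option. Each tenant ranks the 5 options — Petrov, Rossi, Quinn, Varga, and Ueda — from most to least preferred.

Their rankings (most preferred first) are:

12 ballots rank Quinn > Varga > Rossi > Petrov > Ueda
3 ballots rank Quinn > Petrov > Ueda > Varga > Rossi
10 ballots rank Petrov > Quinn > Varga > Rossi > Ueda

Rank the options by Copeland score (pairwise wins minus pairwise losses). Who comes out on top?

Quinn

Pairwise results:
  Petrov vs Rossi: Petrov wins 13–12.
  Petrov vs Quinn: Quinn wins 15–10.
  Petrov vs Varga: Petrov wins 13–12.
  Petrov vs Ueda: Petrov wins 25–0.
  Rossi vs Quinn: Quinn wins 25–0.
  Rossi vs Varga: Varga wins 25–0.
  Rossi vs Ueda: Rossi wins 22–3.
  Quinn vs Varga: Quinn wins 25–0.
  Quinn vs Ueda: Quinn wins 25–0.
  Varga vs Ueda: Varga wins 22–3.
Copeland scores (wins − losses):
  Petrov: 3 − 1 = 2
  Rossi: 1 − 3 = -2
  Quinn: 4 − 0 = 4
  Varga: 2 − 2 = 0
  Ueda: 0 − 4 = -4
Quinn has the best Copeland score.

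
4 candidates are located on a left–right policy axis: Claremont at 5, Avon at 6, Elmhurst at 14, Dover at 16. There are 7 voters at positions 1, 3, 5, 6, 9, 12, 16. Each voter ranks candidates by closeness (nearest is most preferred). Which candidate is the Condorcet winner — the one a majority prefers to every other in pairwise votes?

With single-peaked preferences on a line, the Condorcet winner is the candidate closest to the median voter.
The median voter (position 6) is closest to Avon at 6.
Check: Avon vs Elmhurst — voters closer to Avon: 5 of 7.

Avon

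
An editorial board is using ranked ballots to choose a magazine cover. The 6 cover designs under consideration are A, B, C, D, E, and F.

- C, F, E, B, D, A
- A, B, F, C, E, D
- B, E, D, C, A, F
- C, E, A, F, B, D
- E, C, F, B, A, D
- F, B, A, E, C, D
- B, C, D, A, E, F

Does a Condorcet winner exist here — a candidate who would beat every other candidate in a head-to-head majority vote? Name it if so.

No Condorcet winner

Head-to-head results (7 voters total):
A vs B: B wins 5–2.
A vs C: C wins 5–2.
A vs D: A wins 4–3.
A vs E: E wins 4–3.
A vs F: A wins 4–3.
B vs C: B wins 4–3.
B vs D: B wins 7–0.
B vs E: B wins 4–3.
B vs F: F wins 4–3.
C vs D: C wins 6–1.
C vs E: C wins 4–3.
C vs F: C wins 5–2.
D vs E: E wins 6–1.
D vs F: F wins 5–2.
E vs F: E wins 4–3.
No candidate beats all others: A beats F beats B beats A, a majority cycle.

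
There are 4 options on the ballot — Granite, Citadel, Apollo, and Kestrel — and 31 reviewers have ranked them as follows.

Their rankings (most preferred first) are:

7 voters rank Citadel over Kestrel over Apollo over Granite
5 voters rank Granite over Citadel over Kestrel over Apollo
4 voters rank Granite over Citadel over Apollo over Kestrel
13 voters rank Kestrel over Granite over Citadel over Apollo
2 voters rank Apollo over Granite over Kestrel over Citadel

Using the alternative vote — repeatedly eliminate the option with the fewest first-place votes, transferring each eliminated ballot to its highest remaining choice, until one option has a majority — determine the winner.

Kestrel

Round 1: Kestrel 13, Granite 9, Citadel 7, Apollo 2. Apollo has the fewest and is eliminated.
Round 2: Kestrel 13, Granite 11, Citadel 7. Citadel has the fewest and is eliminated.
Round 3: Kestrel 20, Granite 11. Kestrel has a majority.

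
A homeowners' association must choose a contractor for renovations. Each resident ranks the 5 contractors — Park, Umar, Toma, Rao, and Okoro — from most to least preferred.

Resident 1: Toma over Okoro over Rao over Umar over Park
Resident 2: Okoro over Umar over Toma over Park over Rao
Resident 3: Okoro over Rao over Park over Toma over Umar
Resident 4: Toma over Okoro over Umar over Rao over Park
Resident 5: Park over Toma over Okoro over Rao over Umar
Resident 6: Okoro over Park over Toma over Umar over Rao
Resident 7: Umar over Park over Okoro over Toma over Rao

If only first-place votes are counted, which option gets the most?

First-place vote totals:
  Park: 1
  Umar: 1
  Toma: 2
  Rao: 0
  Okoro: 3
Okoro has the most first-place votes.

Okoro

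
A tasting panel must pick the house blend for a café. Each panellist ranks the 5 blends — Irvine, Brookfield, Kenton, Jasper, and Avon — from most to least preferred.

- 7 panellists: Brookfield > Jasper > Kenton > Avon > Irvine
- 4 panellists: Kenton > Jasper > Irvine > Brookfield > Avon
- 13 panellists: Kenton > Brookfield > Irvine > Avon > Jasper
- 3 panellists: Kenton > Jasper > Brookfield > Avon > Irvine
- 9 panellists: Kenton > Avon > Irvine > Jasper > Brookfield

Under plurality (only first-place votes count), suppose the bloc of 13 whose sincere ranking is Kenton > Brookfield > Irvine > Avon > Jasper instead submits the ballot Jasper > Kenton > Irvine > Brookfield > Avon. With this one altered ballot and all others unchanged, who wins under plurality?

Kenton

First-place totals with the altered ballot: Irvine 0, Brookfield 7, Kenton 16, Jasper 13, Avon 0.
The winner is unchanged: still Kenton.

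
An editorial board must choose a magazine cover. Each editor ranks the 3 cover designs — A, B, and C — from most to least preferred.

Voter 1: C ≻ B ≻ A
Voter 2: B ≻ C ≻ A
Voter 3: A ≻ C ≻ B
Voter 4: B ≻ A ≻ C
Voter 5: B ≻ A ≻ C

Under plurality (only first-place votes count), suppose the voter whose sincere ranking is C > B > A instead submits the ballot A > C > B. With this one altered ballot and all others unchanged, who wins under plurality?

B

First-place totals with the altered ballot: A 2, B 3, C 0.
The winner is unchanged: still B.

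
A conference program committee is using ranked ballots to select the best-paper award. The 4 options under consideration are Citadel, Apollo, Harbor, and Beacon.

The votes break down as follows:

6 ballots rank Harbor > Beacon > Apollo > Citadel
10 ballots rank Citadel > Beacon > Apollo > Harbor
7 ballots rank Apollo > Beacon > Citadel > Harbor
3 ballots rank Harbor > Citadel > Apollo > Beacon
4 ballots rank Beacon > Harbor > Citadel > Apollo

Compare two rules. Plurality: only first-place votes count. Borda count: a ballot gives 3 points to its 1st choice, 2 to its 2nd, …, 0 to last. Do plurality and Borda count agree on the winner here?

No

Plurality first-place counts: Citadel 10, Apollo 7, Harbor 9, Beacon 4 → Citadel.
Borda totals: Citadel 47, Apollo 40, Harbor 35, Beacon 58 → Beacon.
The two rules disagree: plurality picks Citadel, Borda picks Beacon.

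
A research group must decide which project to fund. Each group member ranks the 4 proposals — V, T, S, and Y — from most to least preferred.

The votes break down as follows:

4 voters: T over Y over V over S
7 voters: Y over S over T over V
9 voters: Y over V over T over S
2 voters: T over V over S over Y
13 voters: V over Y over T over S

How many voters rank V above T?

22

Ballots ranking V above T: 9+13 = 22.
Ballots ranking T above V: 4+7+2 = 13.
So 22 of 35 voters prefer V to T.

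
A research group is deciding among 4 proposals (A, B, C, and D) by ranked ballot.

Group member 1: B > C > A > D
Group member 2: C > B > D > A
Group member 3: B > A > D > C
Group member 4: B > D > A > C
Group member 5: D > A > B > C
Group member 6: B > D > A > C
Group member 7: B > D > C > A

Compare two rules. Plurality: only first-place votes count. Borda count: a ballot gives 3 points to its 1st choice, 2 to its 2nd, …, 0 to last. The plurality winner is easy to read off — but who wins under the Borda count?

Plurality first-place counts: A 0, B 5, C 1, D 1 → B.
Borda totals: A 7, B 18, C 6, D 11 → B.

B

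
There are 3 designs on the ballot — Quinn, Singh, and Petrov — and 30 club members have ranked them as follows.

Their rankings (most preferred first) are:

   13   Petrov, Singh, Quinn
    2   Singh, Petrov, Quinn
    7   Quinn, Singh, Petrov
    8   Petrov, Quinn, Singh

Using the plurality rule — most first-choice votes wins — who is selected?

First-place vote totals:
  Quinn: 7
  Singh: 2
  Petrov: 21
Petrov has the most first-place votes.

Petrov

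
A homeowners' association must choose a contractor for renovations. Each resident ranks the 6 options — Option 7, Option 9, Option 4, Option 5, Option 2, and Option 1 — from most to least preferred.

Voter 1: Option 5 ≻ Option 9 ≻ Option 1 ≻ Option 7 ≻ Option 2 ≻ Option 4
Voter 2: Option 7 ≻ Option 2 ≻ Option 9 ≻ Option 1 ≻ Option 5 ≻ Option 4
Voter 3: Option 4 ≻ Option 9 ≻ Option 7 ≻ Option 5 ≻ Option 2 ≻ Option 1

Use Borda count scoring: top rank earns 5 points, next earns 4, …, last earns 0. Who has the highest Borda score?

Borda scores:
  Option 7: 2 + 5 + 3 = 10
  Option 9: 4 + 3 + 4 = 11
  Option 4: 0 + 0 + 5 = 5
  Option 5: 5 + 1 + 2 = 8
  Option 2: 1 + 4 + 1 = 6
  Option 1: 3 + 2 + 0 = 5
Option 9 has the highest total.

Option 9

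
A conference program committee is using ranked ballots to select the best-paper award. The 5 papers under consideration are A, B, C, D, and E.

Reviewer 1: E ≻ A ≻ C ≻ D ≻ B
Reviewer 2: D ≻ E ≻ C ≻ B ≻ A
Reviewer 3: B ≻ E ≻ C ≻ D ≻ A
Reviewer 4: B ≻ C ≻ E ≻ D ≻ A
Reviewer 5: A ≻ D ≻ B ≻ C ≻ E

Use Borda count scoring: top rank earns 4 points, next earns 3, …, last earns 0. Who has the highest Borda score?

Borda scores:
  A: 3 + 0 + 0 + 0 + 4 = 7
  B: 0 + 1 + 4 + 4 + 2 = 11
  C: 2 + 2 + 2 + 3 + 1 = 10
  D: 1 + 4 + 1 + 1 + 3 = 10
  E: 4 + 3 + 3 + 2 + 0 = 12
E has the highest total.

E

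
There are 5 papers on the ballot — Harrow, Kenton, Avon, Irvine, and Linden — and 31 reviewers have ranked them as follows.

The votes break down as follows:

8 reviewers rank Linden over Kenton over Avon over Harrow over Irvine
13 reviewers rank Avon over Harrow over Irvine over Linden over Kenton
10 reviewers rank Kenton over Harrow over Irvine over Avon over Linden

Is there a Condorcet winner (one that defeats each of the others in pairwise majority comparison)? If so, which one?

No Condorcet winner

Head-to-head results (31 voters total):
Harrow vs Kenton: Kenton wins 18–13.
Harrow vs Avon: Avon wins 21–10.
Harrow vs Irvine: Harrow wins 31–0.
Harrow vs Linden: Harrow wins 23–8.
Kenton vs Avon: Kenton wins 18–13.
Kenton vs Irvine: Kenton wins 18–13.
Kenton vs Linden: Linden wins 21–10.
Avon vs Irvine: Avon wins 21–10.
Avon vs Linden: Avon wins 23–8.
Irvine vs Linden: Irvine wins 23–8.
No candidate beats all others: Harrow beats Linden beats Kenton beats Harrow, a majority cycle.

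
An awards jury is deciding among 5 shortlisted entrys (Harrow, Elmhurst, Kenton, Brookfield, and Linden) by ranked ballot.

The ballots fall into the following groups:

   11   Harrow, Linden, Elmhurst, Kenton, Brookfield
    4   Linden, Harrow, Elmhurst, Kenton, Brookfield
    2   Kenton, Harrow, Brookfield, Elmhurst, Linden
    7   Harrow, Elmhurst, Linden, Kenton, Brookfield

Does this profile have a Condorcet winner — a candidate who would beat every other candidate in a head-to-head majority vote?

Yes

Head-to-head results (24 voters total):
Harrow vs Elmhurst: Harrow wins 24–0.
Harrow vs Kenton: Harrow wins 22–2.
Harrow vs Brookfield: Harrow wins 24–0.
Harrow vs Linden: Harrow wins 20–4.
Elmhurst vs Kenton: Elmhurst wins 22–2.
Elmhurst vs Brookfield: Elmhurst wins 22–2.
Elmhurst vs Linden: Linden wins 15–9.
Kenton vs Brookfield: Kenton wins 24–0.
Kenton vs Linden: Linden wins 22–2.
Brookfield vs Linden: Linden wins 22–2.
Harrow beats each rival — Elmhurst (24–0), Kenton (22–2), Brookfield (24–0), Linden (20–4) — so Harrow is the Condorcet winner.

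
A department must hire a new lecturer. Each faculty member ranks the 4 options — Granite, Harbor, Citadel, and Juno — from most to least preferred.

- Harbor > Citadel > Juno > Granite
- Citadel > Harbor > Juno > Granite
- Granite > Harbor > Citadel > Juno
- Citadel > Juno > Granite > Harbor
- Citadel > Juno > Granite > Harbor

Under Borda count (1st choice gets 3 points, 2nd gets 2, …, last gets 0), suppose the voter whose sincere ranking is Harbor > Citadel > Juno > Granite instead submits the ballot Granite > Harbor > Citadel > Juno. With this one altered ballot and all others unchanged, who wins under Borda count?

Citadel

Borda totals with the altered ballot: Granite 8, Harbor 6, Citadel 11, Juno 5.
The winner is unchanged: still Citadel.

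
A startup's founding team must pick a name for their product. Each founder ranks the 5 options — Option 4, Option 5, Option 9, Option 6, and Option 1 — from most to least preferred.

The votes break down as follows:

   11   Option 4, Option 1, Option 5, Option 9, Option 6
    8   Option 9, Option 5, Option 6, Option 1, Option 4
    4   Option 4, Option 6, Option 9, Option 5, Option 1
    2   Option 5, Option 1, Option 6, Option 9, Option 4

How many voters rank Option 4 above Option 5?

Ballots ranking Option 4 above Option 5: 11+4 = 15.
Ballots ranking Option 5 above Option 4: 8+2 = 10.
So 15 of 25 voters prefer Option 4 to Option 5.

15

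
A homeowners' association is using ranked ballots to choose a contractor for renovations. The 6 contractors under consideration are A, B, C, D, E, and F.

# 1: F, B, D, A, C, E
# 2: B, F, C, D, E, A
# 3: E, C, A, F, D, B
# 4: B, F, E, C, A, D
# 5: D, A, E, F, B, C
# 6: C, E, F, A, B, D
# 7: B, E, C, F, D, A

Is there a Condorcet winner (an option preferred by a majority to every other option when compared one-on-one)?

Head-to-head results (7 voters total):
A vs B: B wins 4–3.
A vs C: C wins 5–2.
A vs D: D wins 4–3.
A vs E: E wins 5–2.
A vs F: F wins 5–2.
B vs C: B wins 5–2.
B vs D: B wins 5–2.
B vs E: B wins 4–3.
B vs F: F wins 4–3.
C vs D: C wins 5–2.
C vs E: E wins 4–3.
C vs F: F wins 4–3.
D vs E: E wins 4–3.
D vs F: F wins 6–1.
E vs F: E wins 4–3.
No candidate beats all others: B beats E beats F beats B, a majority cycle.

No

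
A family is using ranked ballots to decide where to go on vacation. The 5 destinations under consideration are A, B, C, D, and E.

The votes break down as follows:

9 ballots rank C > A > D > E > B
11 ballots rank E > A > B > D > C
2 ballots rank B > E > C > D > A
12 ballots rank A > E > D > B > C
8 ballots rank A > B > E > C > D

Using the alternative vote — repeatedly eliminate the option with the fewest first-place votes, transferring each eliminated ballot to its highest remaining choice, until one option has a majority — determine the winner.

A

Round 1: A 20, E 11, C 9, B 2, D 0. D has the fewest and is eliminated.
Round 2: A 20, E 11, C 9, B 2. B has the fewest and is eliminated.
Round 3: A 20, E 13, C 9. C has the fewest and is eliminated.
Round 4: A 29, E 13. A has a majority.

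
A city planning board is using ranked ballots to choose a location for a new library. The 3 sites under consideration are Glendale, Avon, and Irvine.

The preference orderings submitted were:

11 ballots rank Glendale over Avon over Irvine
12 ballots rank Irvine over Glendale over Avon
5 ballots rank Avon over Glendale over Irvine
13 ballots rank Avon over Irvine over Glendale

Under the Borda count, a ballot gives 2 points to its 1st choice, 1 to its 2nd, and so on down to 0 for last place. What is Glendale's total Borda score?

39

Borda scores:
  Glendale: 11·2 + 12·1 + 5·1 + 13·0 = 39
  Avon: 11·1 + 12·0 + 5·2 + 13·2 = 47
  Irvine: 11·0 + 12·2 + 5·0 + 13·1 = 37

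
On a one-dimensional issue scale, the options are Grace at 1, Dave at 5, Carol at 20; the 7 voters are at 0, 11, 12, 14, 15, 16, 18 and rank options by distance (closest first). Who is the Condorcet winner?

With single-peaked preferences on a line, the Condorcet winner is the candidate closest to the median voter.
The median voter (position 14) is closest to Carol at 20.
Check: Carol vs Grace — voters closer to Carol: 6 of 7.

Carol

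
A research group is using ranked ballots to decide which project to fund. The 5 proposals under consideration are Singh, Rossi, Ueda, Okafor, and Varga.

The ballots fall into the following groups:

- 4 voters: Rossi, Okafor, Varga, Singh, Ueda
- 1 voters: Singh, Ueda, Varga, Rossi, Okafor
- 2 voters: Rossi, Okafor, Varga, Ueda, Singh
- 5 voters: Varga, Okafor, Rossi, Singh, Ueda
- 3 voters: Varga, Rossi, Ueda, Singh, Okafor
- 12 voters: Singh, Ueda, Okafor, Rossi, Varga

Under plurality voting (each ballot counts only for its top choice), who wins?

First-place vote totals:
  Singh: 13
  Rossi: 6
  Ueda: 0
  Okafor: 0
  Varga: 8
Singh has the most first-place votes.

Singh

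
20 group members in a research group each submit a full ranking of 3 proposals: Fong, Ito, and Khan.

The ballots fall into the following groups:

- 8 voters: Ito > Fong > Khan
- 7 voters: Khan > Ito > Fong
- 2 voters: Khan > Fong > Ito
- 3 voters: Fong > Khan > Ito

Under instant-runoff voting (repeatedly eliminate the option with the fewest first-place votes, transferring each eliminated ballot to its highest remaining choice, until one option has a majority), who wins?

Khan

Round 1: Khan 9, Ito 8, Fong 3. Fong has the fewest and is eliminated.
Round 2: Khan 12, Ito 8. Khan has a majority.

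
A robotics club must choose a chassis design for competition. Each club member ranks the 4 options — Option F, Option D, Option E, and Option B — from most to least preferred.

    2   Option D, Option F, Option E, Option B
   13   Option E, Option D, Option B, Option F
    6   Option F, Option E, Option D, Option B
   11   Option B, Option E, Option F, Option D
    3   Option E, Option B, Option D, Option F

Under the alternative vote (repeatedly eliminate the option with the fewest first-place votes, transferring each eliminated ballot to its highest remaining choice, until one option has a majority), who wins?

Option E

Round 1: Option E 16, Option B 11, Option F 6, Option D 2. Option D has the fewest and is eliminated.
Round 2: Option E 16, Option B 11, Option F 8. Option F has the fewest and is eliminated.
Round 3: Option E 24, Option B 11. Option E has a majority.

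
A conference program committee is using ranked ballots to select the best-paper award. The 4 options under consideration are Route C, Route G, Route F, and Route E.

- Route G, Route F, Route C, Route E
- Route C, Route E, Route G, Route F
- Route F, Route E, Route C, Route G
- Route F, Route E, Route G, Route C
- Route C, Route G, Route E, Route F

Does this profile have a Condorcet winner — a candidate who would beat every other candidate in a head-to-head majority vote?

No

Head-to-head results (5 voters total):
Route C vs Route G: Route C wins 3–2.
Route C vs Route F: Route F wins 3–2.
Route C vs Route E: Route C wins 3–2.
Route G vs Route F: Route G wins 3–2.
Route G vs Route E: Route E wins 3–2.
Route F vs Route E: Route F wins 3–2.
No candidate beats all others: Route C beats Route G beats Route F beats Route C, a majority cycle.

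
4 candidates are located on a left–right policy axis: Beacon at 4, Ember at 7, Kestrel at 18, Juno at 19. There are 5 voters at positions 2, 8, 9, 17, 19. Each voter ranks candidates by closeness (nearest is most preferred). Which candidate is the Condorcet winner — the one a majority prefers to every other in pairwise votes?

Ember

With single-peaked preferences on a line, the Condorcet winner is the candidate closest to the median voter.
The median voter (position 9) is closest to Ember at 7.
Check: Ember vs Beacon — voters closer to Ember: 4 of 5.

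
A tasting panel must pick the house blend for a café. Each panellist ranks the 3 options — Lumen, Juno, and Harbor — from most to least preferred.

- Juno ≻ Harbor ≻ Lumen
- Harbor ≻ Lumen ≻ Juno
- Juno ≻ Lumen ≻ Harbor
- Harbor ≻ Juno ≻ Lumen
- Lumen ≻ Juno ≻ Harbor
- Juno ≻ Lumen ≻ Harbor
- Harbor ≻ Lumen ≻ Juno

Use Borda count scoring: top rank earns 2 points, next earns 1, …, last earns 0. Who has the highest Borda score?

Borda scores:
  Lumen: 0 + 1 + 1 + 0 + 2 + 1 + 1 = 6
  Juno: 2 + 0 + 2 + 1 + 1 + 2 + 0 = 8
  Harbor: 1 + 2 + 0 + 2 + 0 + 0 + 2 = 7
Juno has the highest total.

Juno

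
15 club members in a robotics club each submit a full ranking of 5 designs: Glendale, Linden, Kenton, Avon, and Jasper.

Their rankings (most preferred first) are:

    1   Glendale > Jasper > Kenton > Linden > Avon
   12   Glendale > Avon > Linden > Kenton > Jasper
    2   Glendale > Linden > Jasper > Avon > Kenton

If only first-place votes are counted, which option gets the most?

First-place vote totals:
  Glendale: 15
  Linden: 0
  Kenton: 0
  Avon: 0
  Jasper: 0
Glendale has the most first-place votes.

Glendale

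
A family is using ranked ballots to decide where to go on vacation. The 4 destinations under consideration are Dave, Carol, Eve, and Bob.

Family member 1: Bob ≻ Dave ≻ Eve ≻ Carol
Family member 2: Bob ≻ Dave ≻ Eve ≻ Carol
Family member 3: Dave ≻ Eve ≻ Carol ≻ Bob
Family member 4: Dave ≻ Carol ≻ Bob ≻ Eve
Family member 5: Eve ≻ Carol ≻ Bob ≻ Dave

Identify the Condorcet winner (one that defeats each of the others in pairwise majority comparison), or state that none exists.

None — there is no Condorcet winner

Head-to-head results (5 voters total):
Dave vs Carol: Dave wins 4–1.
Dave vs Eve: Dave wins 4–1.
Dave vs Bob: Bob wins 3–2.
Carol vs Eve: Eve wins 4–1.
Carol vs Bob: Carol wins 3–2.
Eve vs Bob: Bob wins 3–2.
No candidate beats all others: Dave beats Carol beats Bob beats Dave, a majority cycle.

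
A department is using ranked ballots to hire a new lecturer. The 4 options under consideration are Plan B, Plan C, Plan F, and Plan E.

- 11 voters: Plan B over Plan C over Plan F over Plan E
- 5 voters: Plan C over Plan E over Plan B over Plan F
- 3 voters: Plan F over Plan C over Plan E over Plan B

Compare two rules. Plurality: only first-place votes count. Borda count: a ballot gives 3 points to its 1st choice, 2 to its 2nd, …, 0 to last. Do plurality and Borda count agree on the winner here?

No

Plurality first-place counts: Plan B 11, Plan C 5, Plan F 3, Plan E 0 → Plan B.
Borda totals: Plan B 38, Plan C 43, Plan F 20, Plan E 13 → Plan C.
The two rules disagree: plurality picks Plan B, Borda picks Plan C.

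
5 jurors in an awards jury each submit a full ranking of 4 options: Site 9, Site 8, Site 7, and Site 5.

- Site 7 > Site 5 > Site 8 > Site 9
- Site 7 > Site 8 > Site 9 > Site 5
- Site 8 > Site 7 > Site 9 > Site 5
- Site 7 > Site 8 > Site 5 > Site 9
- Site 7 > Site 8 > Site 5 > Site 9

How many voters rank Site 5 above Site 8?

1

Ballots ranking Site 5 above Site 8: 1.
Ballots ranking Site 8 above Site 5: 4.
So 1 of 5 voters prefer Site 5 to Site 8.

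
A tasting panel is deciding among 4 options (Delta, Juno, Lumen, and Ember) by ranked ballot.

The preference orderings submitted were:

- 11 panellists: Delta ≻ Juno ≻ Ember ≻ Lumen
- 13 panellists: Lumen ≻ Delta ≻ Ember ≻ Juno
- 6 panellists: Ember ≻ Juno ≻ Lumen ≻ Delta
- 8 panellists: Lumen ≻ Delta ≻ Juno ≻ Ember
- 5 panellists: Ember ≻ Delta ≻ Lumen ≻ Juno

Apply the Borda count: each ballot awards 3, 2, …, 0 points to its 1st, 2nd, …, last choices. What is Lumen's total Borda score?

74

Borda scores:
  Delta: 11·3 + 13·2 + 6·0 + 8·2 + 5·2 = 85
  Juno: 11·2 + 13·0 + 6·2 + 8·1 + 5·0 = 42
  Lumen: 11·0 + 13·3 + 6·1 + 8·3 + 5·1 = 74
  Ember: 11·1 + 13·1 + 6·3 + 8·0 + 5·3 = 57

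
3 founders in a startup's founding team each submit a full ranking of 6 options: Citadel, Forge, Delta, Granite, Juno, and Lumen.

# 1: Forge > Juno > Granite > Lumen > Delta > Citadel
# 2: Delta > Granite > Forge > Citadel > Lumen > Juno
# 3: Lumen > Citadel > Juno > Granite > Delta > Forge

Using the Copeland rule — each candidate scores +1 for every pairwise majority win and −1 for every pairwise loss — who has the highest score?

Granite

Pairwise results:
  Citadel vs Forge: Forge wins 2–1.
  Citadel vs Delta: Delta wins 2–1.
  Citadel vs Granite: Granite wins 2–1.
  Citadel vs Juno: Citadel wins 2–1.
  Citadel vs Lumen: Lumen wins 2–1.
  Forge vs Delta: Delta wins 2–1.
  Forge vs Granite: Granite wins 2–1.
  Forge vs Juno: Forge wins 2–1.
  Forge vs Lumen: Forge wins 2–1.
  Delta vs Granite: Granite wins 2–1.
  Delta vs Juno: Juno wins 2–1.
  Delta vs Lumen: Lumen wins 2–1.
  Granite vs Juno: Juno wins 2–1.
  Granite vs Lumen: Granite wins 2–1.
  Juno vs Lumen: Lumen wins 2–1.
Copeland scores (wins − losses):
  Citadel: 1 − 4 = -3
  Forge: 3 − 2 = 1
  Delta: 2 − 3 = -1
  Granite: 4 − 1 = 3
  Juno: 2 − 3 = -1
  Lumen: 3 − 2 = 1
Granite has the best Copeland score.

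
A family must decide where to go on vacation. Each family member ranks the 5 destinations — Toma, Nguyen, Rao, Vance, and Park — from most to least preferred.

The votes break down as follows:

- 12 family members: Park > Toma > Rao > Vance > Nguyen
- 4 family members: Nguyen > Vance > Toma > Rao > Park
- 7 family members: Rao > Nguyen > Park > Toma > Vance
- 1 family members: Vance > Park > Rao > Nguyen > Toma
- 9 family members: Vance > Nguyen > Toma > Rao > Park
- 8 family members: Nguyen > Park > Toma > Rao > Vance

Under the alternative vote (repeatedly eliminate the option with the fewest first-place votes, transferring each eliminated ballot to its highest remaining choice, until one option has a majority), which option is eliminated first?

Round 1: Nguyen 12, Park 12, Vance 10, Rao 7, Toma 0. Toma has the fewest and is eliminated.
Round 2: Nguyen 12, Park 12, Vance 10, Rao 7. Rao has the fewest and is eliminated.
Round 3: Nguyen 19, Park 12, Vance 10. Vance has the fewest and is eliminated.
Round 4: Nguyen 28, Park 13. Nguyen has a majority.

Toma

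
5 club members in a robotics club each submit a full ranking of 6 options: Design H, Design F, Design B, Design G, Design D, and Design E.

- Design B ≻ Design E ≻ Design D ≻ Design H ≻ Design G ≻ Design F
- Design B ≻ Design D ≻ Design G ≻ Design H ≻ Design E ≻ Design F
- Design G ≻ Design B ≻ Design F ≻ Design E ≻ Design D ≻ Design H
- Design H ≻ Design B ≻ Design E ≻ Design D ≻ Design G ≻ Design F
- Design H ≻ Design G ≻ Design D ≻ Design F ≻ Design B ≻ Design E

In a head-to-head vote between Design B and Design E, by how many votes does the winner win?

5

Ballots ranking Design B above Design E: 5.
Ballots ranking Design E above Design B: 0.
Design B wins 5–0, a margin of 5.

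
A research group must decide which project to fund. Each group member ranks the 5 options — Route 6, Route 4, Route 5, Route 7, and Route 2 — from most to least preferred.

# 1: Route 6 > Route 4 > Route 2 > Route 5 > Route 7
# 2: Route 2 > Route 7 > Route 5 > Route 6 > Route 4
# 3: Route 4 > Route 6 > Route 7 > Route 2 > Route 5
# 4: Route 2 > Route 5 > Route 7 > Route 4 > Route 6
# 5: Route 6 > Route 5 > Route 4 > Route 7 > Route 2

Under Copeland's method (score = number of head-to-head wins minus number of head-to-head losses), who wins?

Route 6

Pairwise results:
  Route 6 vs Route 4: Route 6 wins 3–2.
  Route 6 vs Route 5: Route 6 wins 3–2.
  Route 6 vs Route 7: Route 6 wins 3–2.
  Route 6 vs Route 2: Route 6 wins 3–2.
  Route 4 vs Route 5: Route 5 wins 3–2.
  Route 4 vs Route 7: Route 4 wins 3–2.
  Route 4 vs Route 2: Route 4 wins 3–2.
  Route 5 vs Route 7: Route 5 wins 3–2.
  Route 5 vs Route 2: Route 2 wins 4–1.
  Route 7 vs Route 2: Route 2 wins 3–2.
Copeland scores (wins − losses):
  Route 6: 4 − 0 = 4
  Route 4: 2 − 2 = 0
  Route 5: 2 − 2 = 0
  Route 7: 0 − 4 = -4
  Route 2: 2 − 2 = 0
Route 6 has the best Copeland score.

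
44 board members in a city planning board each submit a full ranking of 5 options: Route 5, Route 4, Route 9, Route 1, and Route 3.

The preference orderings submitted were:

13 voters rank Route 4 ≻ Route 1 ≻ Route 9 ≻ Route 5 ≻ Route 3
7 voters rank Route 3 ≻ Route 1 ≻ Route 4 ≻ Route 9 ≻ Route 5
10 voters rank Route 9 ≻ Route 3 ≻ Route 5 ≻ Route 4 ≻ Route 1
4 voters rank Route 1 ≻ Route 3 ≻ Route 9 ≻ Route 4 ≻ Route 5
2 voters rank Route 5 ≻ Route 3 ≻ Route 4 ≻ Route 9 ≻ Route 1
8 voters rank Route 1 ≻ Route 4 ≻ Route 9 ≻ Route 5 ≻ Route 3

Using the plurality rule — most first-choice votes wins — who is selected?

First-place vote totals:
  Route 5: 2
  Route 4: 13
  Route 9: 10
  Route 1: 12
  Route 3: 7
Route 4 has the most first-place votes.

Route 4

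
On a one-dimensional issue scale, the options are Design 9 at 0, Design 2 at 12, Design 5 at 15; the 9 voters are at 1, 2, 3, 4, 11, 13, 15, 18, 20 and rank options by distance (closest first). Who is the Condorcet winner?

Design 2

With single-peaked preferences on a line, the Condorcet winner is the candidate closest to the median voter.
The median voter (position 11) is closest to Design 2 at 12.
Check: Design 2 vs Design 5 — voters closer to Design 2: 6 of 9.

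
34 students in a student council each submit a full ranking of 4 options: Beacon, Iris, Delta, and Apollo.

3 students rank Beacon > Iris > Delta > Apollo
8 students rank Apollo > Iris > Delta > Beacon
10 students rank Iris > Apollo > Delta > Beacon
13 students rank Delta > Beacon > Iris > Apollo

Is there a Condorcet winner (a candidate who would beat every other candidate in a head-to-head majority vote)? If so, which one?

Iris

Head-to-head results (34 voters total):
Beacon vs Iris: Iris wins 18–16.
Beacon vs Delta: Delta wins 31–3.
Beacon vs Apollo: Apollo wins 18–16.
Iris vs Delta: Iris wins 21–13.
Iris vs Apollo: Iris wins 26–8.
Delta vs Apollo: Apollo wins 18–16.
Iris beats each rival — Beacon (18–16), Delta (21–13), Apollo (26–8) — so Iris is the Condorcet winner.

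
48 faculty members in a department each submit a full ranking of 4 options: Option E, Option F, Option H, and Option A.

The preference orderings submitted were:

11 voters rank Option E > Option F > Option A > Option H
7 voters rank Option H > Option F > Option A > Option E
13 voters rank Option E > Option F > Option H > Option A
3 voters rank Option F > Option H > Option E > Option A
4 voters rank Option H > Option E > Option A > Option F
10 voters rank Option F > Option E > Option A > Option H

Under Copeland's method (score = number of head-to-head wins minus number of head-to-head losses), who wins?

Option E

Pairwise results:
  Option E vs Option F: Option E wins 28–20.
  Option E vs Option H: Option E wins 34–14.
  Option E vs Option A: Option E wins 41–7.
  Option F vs Option H: Option F wins 37–11.
  Option F vs Option A: Option F wins 44–4.
  Option H vs Option A: Option H wins 27–21.
Copeland scores (wins − losses):
  Option E: 3 − 0 = 3
  Option F: 2 − 1 = 1
  Option H: 1 − 2 = -1
  Option A: 0 − 3 = -3
Option E has the best Copeland score.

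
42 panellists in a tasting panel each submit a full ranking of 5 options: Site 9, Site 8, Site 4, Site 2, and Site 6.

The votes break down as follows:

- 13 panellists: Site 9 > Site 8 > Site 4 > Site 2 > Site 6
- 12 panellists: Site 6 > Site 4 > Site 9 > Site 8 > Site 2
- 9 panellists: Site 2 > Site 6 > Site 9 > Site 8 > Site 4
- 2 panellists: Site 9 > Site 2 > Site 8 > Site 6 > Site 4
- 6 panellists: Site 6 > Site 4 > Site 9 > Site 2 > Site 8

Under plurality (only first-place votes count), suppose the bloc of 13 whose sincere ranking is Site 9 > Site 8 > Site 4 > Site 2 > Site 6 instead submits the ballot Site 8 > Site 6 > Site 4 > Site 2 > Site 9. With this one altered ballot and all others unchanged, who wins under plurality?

Site 6

First-place totals with the altered ballot: Site 9 2, Site 8 13, Site 4 0, Site 2 9, Site 6 18.
The winner is unchanged: still Site 6.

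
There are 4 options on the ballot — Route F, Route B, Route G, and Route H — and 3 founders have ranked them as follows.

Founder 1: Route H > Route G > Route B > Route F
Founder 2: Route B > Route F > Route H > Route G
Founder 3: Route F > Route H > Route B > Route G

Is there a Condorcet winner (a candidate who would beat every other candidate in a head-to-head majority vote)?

Head-to-head results (3 voters total):
Route F vs Route B: Route B wins 2–1.
Route F vs Route G: Route F wins 2–1.
Route F vs Route H: Route F wins 2–1.
Route B vs Route G: Route B wins 2–1.
Route B vs Route H: Route H wins 2–1.
Route G vs Route H: Route H wins 3–0.
No candidate beats all others: Route F beats Route H beats Route B beats Route F, a majority cycle.

No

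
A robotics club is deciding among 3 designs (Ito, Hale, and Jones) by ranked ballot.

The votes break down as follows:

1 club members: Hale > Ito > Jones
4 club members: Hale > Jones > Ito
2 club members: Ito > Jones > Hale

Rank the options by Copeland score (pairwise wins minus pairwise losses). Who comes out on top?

Pairwise results:
  Ito vs Hale: Hale wins 5–2.
  Ito vs Jones: Jones wins 4–3.
  Hale vs Jones: Hale wins 5–2.
Copeland scores (wins − losses):
  Ito: 0 − 2 = -2
  Hale: 2 − 0 = 2
  Jones: 1 − 1 = 0
Hale has the best Copeland score.

Hale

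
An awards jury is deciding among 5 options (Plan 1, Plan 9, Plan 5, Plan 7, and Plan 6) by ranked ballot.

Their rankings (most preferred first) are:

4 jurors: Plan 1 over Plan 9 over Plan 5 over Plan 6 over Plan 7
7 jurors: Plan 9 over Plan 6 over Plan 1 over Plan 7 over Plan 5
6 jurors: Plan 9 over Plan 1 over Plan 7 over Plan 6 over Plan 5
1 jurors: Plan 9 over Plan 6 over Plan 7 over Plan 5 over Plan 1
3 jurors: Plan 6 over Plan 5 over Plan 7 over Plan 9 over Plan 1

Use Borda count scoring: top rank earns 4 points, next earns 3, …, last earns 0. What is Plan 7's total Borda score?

Borda scores:
  Plan 1: 4·4 + 7·2 + 6·3 + 0 + 3·0 = 48
  Plan 9: 4·3 + 7·4 + 6·4 + 4 + 3·1 = 71
  Plan 5: 4·2 + 7·0 + 6·0 + 1 + 3·3 = 18
  Plan 7: 4·0 + 7·1 + 6·2 + 2 + 3·2 = 27
  Plan 6: 4·1 + 7·3 + 6·1 + 3 + 3·4 = 46

27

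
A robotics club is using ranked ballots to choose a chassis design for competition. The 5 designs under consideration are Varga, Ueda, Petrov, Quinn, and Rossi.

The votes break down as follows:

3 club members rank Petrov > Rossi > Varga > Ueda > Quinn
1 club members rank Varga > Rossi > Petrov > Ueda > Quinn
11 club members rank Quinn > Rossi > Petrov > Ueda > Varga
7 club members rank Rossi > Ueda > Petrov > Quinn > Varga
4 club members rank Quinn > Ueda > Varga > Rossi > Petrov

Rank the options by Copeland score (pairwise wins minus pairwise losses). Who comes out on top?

Quinn

Pairwise results:
  Varga vs Ueda: Ueda wins 22–4.
  Varga vs Petrov: Petrov wins 21–5.
  Varga vs Quinn: Quinn wins 22–4.
  Varga vs Rossi: Rossi wins 21–5.
  Ueda vs Petrov: Petrov wins 15–11.
  Ueda vs Quinn: Quinn wins 15–11.
  Ueda vs Rossi: Rossi wins 22–4.
  Petrov vs Quinn: Quinn wins 15–11.
  Petrov vs Rossi: Rossi wins 23–3.
  Quinn vs Rossi: Quinn wins 15–11.
Copeland scores (wins − losses):
  Varga: 0 − 4 = -4
  Ueda: 1 − 3 = -2
  Petrov: 2 − 2 = 0
  Quinn: 4 − 0 = 4
  Rossi: 3 − 1 = 2
Quinn has the best Copeland score.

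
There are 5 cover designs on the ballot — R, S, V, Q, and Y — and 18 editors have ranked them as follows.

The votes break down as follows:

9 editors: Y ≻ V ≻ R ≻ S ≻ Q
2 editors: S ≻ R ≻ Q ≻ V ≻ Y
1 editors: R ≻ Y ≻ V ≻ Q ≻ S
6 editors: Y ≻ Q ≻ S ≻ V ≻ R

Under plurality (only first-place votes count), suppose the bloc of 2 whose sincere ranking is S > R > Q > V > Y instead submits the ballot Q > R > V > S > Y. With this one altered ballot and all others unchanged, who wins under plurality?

First-place totals with the altered ballot: R 1, S 0, V 0, Q 2, Y 15.
The winner is unchanged: still Y.

Y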